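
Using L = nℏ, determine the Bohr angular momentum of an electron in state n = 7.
7.38200e-34 J·s (or 7ℏ)

In the Bohr model, angular momentum is quantized:
L = nℏ

where ℏ = h/(2π) = 1.0545718e-34 J·s

For n = 7:
L = 7 × 1.0545718e-34 J·s
L = 7.38200e-34 J·s

This can also be written as L = 7ℏ.
The angular momentum is an integer multiple of the reduced Planck constant.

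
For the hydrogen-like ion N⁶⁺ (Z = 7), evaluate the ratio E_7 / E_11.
2.4694

Using E_n = -13.6057 Z² / n² eV with Z = 7:

E_7 = -13.6057 × 7² / 7² = -666.6793 / 49 = -13.6057000000 eV
E_11 = -13.6057 × 7² / 11² = -666.6793 / 121 = -5.5097462810 eV

The ratio is:
E_7/E_11 = (-13.6057000000) / (-5.5097462810)
E_7/E_11 = (-666.6793/49) / (-666.6793/121)
E_7/E_11 = 121/49
E_7/E_11 = 2.4694
(Note: the Z² factors cancel in the ratio.)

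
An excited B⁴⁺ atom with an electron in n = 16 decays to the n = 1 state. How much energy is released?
338.813818 eV

The energy levels are E_n = -13.6057 Z² eV / n².

Energy at n = 16: E_16 = -13.6057 × 5² / 16² = -1.328681641 eV
Energy at n = 1: E_1 = -13.6057 × 5² / 1² = -340.142500000 eV

For emission (electron falling to lower state), the photon energy is:
E_photon = E_16 - E_1 = |-1.328681641 - (-340.142500000)|
E_photon = 338.813818 eV

This energy is carried away by the emitted photon.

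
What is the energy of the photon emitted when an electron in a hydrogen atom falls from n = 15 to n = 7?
0.2172 eV

The energy levels are E_n = -13.6057 eV / n².

Energy at n = 15: E_15 = -13.6057 / 15² = -0.0604698 eV
Energy at n = 7: E_7 = -13.6057 / 7² = -0.2776673 eV

For emission (electron falling to lower state), the photon energy is:
E_photon = E_15 - E_7 = |-0.0604698 - (-0.2776673)|
E_photon = 0.2172 eV

This energy is carried away by the emitted photon.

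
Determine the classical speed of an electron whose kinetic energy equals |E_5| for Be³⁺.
1.750e+06 m/s (or 0.584% of c)

The binding energy at n = 5 for Be³⁺ is:
E_5 = -13.6057 × 4²/5² = -8.707648 eV
|E_5| = 8.707648 eV

Convert to Joules:
KE = 8.707648 eV × (1.602177 × 10⁻¹⁹ J/eV) = 1.39512e-18 J

Using KE = ½mv²:
v = √(2·KE/m_e)
v = √(2 × 1.39512e-18 J / 9.10938 × 10⁻³¹ kg)
v = 1.750e+06 m/s

This is approximately 0.584% the speed of light.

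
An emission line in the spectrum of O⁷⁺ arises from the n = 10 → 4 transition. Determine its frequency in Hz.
1.105e+16 Hz

First, find the transition energy:
E_10 = -13.6057 × 8² / 10² = -8.70765 eV
E_4 = -13.6057 × 8² / 4² = -54.42280 eV
|ΔE| = |E_4 - E_10| = 45.71515 eV

Convert to Joules: E = 45.71515 eV × (1.602177 × 10⁻¹⁹ J/eV) = 7.32438e-18 J

Using E = hf:
f = E/h = 7.32438e-18 J / (6.62607 × 10⁻³⁴ J·s)
f = 1.105e+16 Hz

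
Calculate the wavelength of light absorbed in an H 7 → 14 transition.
5953.599 nm

First, find the transition energy using E_n = -13.6057 / n² eV:
E_7 = -13.6057 / 7² = -0.277667347 eV
E_14 = -13.6057 / 14² = -0.069416837 eV

Photon energy: |ΔE| = |E_14 - E_7| = 0.208250510 eV

Convert to wavelength using E = hc/λ with hc = 1239.84 eV·nm:
λ = hc/E = 1239.84 eV·nm / 0.208250510 eV
λ = 5953.599 nm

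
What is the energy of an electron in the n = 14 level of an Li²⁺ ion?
-0.624752 eV

For hydrogen-like ions, the energy levels scale with Z²:
E_n = -13.6057 Z² / n² eV

For Li²⁺ (Z = 3) at n = 14:
E_14 = -13.6057 × 3² / 14²
E_14 = -13.6057 × 9 / 196
E_14 = -122.4513 / 196
E_14 = -0.624752 eV

The energy is 9 times more negative than hydrogen at the same n due to the stronger nuclear charge.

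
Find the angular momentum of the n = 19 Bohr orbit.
2.00e-33 J·s (or 19ℏ)

In the Bohr model, angular momentum is quantized:
L = nℏ

where ℏ = h/(2π) = 1.0546e-34 J·s

For n = 19:
L = 19 × 1.0546e-34 J·s
L = 2.00e-33 J·s

This can also be written as L = 19ℏ.
The angular momentum is an integer multiple of the reduced Planck constant.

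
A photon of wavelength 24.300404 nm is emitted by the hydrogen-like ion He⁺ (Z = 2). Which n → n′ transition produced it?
n = 4 → n = 1

First, find the photon energy from the wavelength (hc = 1239.84 eV·nm):
E = hc/λ = 1239.84 eV·nm / 24.300404 nm = 51.021374 eV

The energy levels of He⁺ satisfy E_n = -13.6057 × 2² / n² eV, so an emission n_i → n_f releases
ΔE = 13.6057 × 2² × (1/n_f² − 1/n_i²) eV.

Setting ΔE equal to the photon energy:
1/n_f² − 1/n_i² = 51.021374 / (13.6057 × 2²) = 0.93749998

Since 1/n_i² must be positive, we need 1/n_f² > 0.93749998, i.e. n_f ≤ 1. For each allowed n_f, solve n_i = (1/n_f² − 0.93749998)^(−1/2) and check whether it is a whole number:
  n_f = 1: 1/n_i² = 1.00000000 − 0.93749998 = 0.06250002 → n_i = 4.000  → integer, n_i = 4 ✓

Only n_f = 1 gives an integer upper level, n_i = 4.

The transition is from n = 4 to n = 1 (emission).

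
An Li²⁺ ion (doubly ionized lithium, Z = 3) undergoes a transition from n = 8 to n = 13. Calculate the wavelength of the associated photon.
1042.989 nm

First, find the transition energy using E_n = -13.6057 Z² / n² eV:
E_8 = -13.6057 × 3² / 8² = -1.91330156 eV
E_13 = -13.6057 × 3² / 13² = -0.72456391 eV

Photon energy: |ΔE| = |E_13 - E_8| = 1.18873765 eV

Convert to wavelength using E = hc/λ with hc = 1239.84 eV·nm:
λ = hc/E = 1239.84 eV·nm / 1.18873765 eV
λ = 1042.989 nm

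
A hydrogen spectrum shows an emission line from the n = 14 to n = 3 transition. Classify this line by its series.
Paschen series

The spectral series in hydrogen are named based on the final (lower) energy level:
- Lyman series: n_final = 1 (ultraviolet)
- Balmer series: n_final = 2 (visible/near-UV)
- Paschen series: n_final = 3 (infrared)
- Brackett series: n_final = 4 (infrared)
- Pfund series: n_final = 5 (far infrared)

Since this transition ends at n = 3, it belongs to the Paschen series.

For reference, this 14 → 3 line has photon energy
ΔE = 13.6057 eV × (1/3² - 1/14²) = 1.442327608 eV,
corresponding to wavelength λ = hc/ΔE = 1239.84 eV·nm / 1.442327608 eV = 859.61053 nm in the infrared region.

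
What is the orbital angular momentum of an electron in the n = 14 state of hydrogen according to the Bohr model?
1.4764e-33 J·s (or 14ℏ)

In the Bohr model, angular momentum is quantized:
L = nℏ

where ℏ = h/(2π) = 1.054572e-34 J·s

For n = 14:
L = 14 × 1.054572e-34 J·s
L = 1.4764e-33 J·s

This can also be written as L = 14ℏ.
The angular momentum is an integer multiple of the reduced Planck constant.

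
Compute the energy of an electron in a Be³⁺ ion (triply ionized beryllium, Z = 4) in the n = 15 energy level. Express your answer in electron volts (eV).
-0.97 eV

The energy levels of a hydrogen-like atom are given by:
E_n = -13.6057 Z² / n² eV  (with Z = 4 for Be³⁺)

For n = 15:
E_15 = -13.6057 × 4² / 15²
E_15 = -13.6057 × 16 / 225
E_15 = -0.97 eV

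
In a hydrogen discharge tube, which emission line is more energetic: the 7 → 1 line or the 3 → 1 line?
7 → 1

Calculate the energy for each transition:

Transition 7 → 1:
ΔE₁ = |E_1 - E_7| = |-13.6057/1² - (-13.6057/7²)|
ΔE₁ = |-13.605700000000 - (-0.277667346939)| = 13.328032653 eV

Transition 3 → 1:
ΔE₂ = |E_1 - E_3| = |-13.6057/1² - (-13.6057/3²)|
ΔE₂ = |-13.605700000000 - (-1.511744444444)| = 12.093955556 eV

Since 13.328032653 eV > 12.093955556 eV, the transition 7 → 1 emits the more energetic photon.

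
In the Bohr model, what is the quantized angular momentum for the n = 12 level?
1.26549e-33 J·s (or 12ℏ)

In the Bohr model, angular momentum is quantized:
L = nℏ

where ℏ = h/(2π) = 1.0545718e-34 J·s

For n = 12:
L = 12 × 1.0545718e-34 J·s
L = 1.26549e-33 J·s

This can also be written as L = 12ℏ.
The angular momentum is an integer multiple of the reduced Planck constant.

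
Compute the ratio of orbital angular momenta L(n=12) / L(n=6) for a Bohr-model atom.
2.00000

In the Bohr model, L_n = nℏ, so the ratio is purely the ratio of quantum numbers:

L_12/L_6 = 12ℏ / 6ℏ = 12/6 = 2.00000

The angular momentum scales linearly with n.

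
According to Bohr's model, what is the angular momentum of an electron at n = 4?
4.22e-34 J·s (or 4ℏ)

In the Bohr model, angular momentum is quantized:
L = nℏ

where ℏ = h/(2π) = 1.0546e-34 J·s

For n = 4:
L = 4 × 1.0546e-34 J·s
L = 4.22e-34 J·s

This can also be written as L = 4ℏ.
The angular momentum is an integer multiple of the reduced Planck constant.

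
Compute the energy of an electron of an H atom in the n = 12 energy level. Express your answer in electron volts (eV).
-0.0945 eV

The energy levels of a hydrogen-like atom are given by:
E_n = -13.6057 eV / n²

For n = 12:
E_12 = -13.6057 eV / 12²
E_12 = -13.6057 eV / 144
E_12 = -0.0945 eV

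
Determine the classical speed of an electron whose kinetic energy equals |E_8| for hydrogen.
2.73462e+05 m/s (or 0.0912% of c)

The binding energy at n = 8 for hydrogen is:
E_8 = -13.6057/8² = -0.212589063 eV
|E_8| = 0.212589063 eV

Convert to Joules:
KE = 0.212589063 eV × (1.602177 × 10⁻¹⁹ J/eV) = 3.4060531e-20 J

Using KE = ½mv²:
v = √(2·KE/m_e)
v = √(2 × 3.4060531e-20 J / 9.10938 × 10⁻³¹ kg)
v = 2.73462e+05 m/s

This is approximately 0.0912% the speed of light.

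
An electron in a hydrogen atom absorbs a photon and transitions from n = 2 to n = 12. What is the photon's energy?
3.3069 eV

The energy levels of a hydrogen-like atom are E_n = -13.6057 eV / n².

Energy at n = 2: E_2 = -13.6057 / 2² = -3.4014250 eV
Energy at n = 12: E_12 = -13.6057 / 12² = -0.0944840 eV

The excitation energy is the difference:
ΔE = E_12 - E_2
ΔE = -0.0944840 - (-3.4014250)
ΔE = 3.3069 eV

Since this is positive, energy must be absorbed (photon absorption).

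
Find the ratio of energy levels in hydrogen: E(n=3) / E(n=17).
32.11111

Using E_n = -13.6057 Z² / n² eV with Z = 1:

E_3 = -13.6057 / 3² = -13.6057 / 9 = -1.51174444444 eV
E_17 = -13.6057 / 17² = -13.6057 / 289 = -0.04707854671 eV

The ratio is:
E_3/E_17 = (-1.51174444444) / (-0.04707854671)
E_3/E_17 = (-13.6057/9) / (-13.6057/289)
E_3/E_17 = 289/9
E_3/E_17 = 32.11111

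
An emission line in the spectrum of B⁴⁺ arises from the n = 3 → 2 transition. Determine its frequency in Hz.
1.14231e+16 Hz

First, find the transition energy:
E_3 = -13.6057 × 5² / 3² = -37.79361111 eV
E_2 = -13.6057 × 5² / 2² = -85.03562500 eV
|ΔE| = |E_2 - E_3| = 47.24201389 eV

Convert to Joules: E = 47.24201389 eV × (1.602177 × 10⁻¹⁹ J/eV) = 7.5690068e-18 J

Using E = hf:
f = E/h = 7.5690068e-18 J / (6.62607 × 10⁻³⁴ J·s)
f = 1.14231e+16 Hz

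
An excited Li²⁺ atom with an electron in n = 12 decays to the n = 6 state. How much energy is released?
2.55107 eV

The energy levels are E_n = -13.6057 Z² eV / n².

Energy at n = 12: E_12 = -13.6057 × 3² / 12² = -0.85035625 eV
Energy at n = 6: E_6 = -13.6057 × 3² / 6² = -3.40142500 eV

For emission (electron falling to lower state), the photon energy is:
E_photon = E_12 - E_6 = |-0.85035625 - (-3.40142500)|
E_photon = 2.55107 eV

This energy is carried away by the emitted photon.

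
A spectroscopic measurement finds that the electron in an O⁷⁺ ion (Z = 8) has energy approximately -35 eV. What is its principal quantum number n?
n = 5

The exact energy levels follow E_n = -13.6057 Z² / n² eV with Z = 8.

The measured value (-35 eV) is reported to only 2 significant figures, so we must test candidate n values and see which one matches to that precision.

Candidate energies:
  n = 3:  E = -13.6057 × 8² / 3² = -96.751644 eV
  n = 4:  E = -13.6057 × 8² / 4² = -54.422800 eV
  n = 5:  E = -13.6057 × 8² / 5² = -34.830592 eV  ← matches
  n = 6:  E = -13.6057 × 8² / 6² = -24.187911 eV
  n = 7:  E = -13.6057 × 8² / 7² = -17.770710 eV

Checking against the measurement of -35 eV (2 sig figs), only n = 5 agrees:
E_5 = -34.830592 eV, which rounds to -35 eV ✓

Therefore n = 5.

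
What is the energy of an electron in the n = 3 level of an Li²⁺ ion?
-13.61 eV

For hydrogen-like ions, the energy levels scale with Z²:
E_n = -13.6057 Z² / n² eV

For Li²⁺ (Z = 3) at n = 3:
E_3 = -13.6057 × 3² / 3²
E_3 = -13.6057 × 9 / 9
E_3 = -122.4513 / 9
E_3 = -13.61 eV

The energy is 9 times more negative than hydrogen at the same n due to the stronger nuclear charge.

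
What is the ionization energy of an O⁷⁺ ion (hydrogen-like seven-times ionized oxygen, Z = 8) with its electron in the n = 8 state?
13.61 eV

The ionization energy is the energy needed to remove the electron completely (n → ∞).

For a hydrogen-like ion with Z = 8, E_n = -13.6057 Z² / n² eV.

At n = 8: E_8 = -13.6057 × 8² / 8² = -13.60570 eV
At n = ∞: E_∞ = 0 eV

Ionization energy = E_∞ - E_8 = 0 - (-13.60570) = 13.60570 eV
Ionization energy ≈ 13.61 eV

This is also called the binding energy of the electron in state n = 8.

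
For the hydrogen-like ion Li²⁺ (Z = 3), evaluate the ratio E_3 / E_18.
36.00000

Using E_n = -13.6057 Z² / n² eV with Z = 3:

E_3 = -13.6057 × 3² / 3² = -122.4513 / 9 = -13.60570000000 eV
E_18 = -13.6057 × 3² / 18² = -122.4513 / 324 = -0.37793611111 eV

The ratio is:
E_3/E_18 = (-13.60570000000) / (-0.37793611111)
E_3/E_18 = (-122.4513/9) / (-122.4513/324)
E_3/E_18 = 324/9
E_3/E_18 = 36.00000
(Note: the Z² factors cancel in the ratio.)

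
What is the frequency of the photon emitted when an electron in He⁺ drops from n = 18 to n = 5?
4.85760e+14 Hz

First, find the transition energy:
E_18 = -13.6057 × 2² / 18² = -0.16797160 eV
E_5 = -13.6057 × 2² / 5² = -2.17691200 eV
|ΔE| = |E_5 - E_18| = 2.00894040 eV

Convert to Joules: E = 2.00894040 eV × (1.602177 × 10⁻¹⁹ J/eV) = 3.2186781e-19 J

Using E = hf:
f = E/h = 3.2186781e-19 J / (6.62607 × 10⁻³⁴ J·s)
f = 4.85760e+14 Hz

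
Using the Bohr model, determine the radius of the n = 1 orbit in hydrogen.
0.0529 nm (or 0.5292 Å)

The Bohr radius formula is:
r_n = n² a₀ / Z

where a₀ = 0.0529177 nm is the Bohr radius.

For H (Z = 1) at n = 1:
r_1 = 1² × 0.0529177 nm / 1
r_1 = 1 × 0.0529177 nm / 1
r_1 = 0.05292 nm / 1
r_1 = 0.0529 nm

The electron orbits at approximately 0.0529 nm from the nucleus.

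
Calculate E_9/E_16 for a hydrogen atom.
3.160

Using E_n = -13.6057 Z² / n² eV with Z = 1:

E_9 = -13.6057 / 9² = -13.6057 / 81 = -0.167971605 eV
E_16 = -13.6057 / 16² = -13.6057 / 256 = -0.053147266 eV

The ratio is:
E_9/E_16 = (-0.167971605) / (-0.053147266)
E_9/E_16 = (-13.6057/81) / (-13.6057/256)
E_9/E_16 = 256/81
E_9/E_16 = 3.160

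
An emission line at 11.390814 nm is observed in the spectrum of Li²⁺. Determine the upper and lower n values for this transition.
n = 3 → n = 1

First, find the photon energy from the wavelength (hc = 1239.84 eV·nm):
E = hc/λ = 1239.84 eV·nm / 11.390814 nm = 108.84560 eV

The energy levels of Li²⁺ satisfy E_n = -13.6057 × 3² / n² eV, so an emission n_i → n_f releases
ΔE = 13.6057 × 3² × (1/n_f² − 1/n_i²) eV.

Setting ΔE equal to the photon energy:
1/n_f² − 1/n_i² = 108.84560 / (13.6057 × 3²) = 0.88888889

Since 1/n_i² must be positive, we need 1/n_f² > 0.88888889, i.e. n_f ≤ 1. For each allowed n_f, solve n_i = (1/n_f² − 0.88888889)^(−1/2) and check whether it is a whole number:
  n_f = 1: 1/n_i² = 1.00000000 − 0.88888889 = 0.11111111 → n_i = 3.000  → integer, n_i = 3 ✓

Only n_f = 1 gives an integer upper level, n_i = 3.

The transition is from n = 3 to n = 1 (emission).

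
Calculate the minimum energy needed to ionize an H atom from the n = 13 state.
0.080507 eV

The ionization energy is the energy needed to remove the electron completely (n → ∞).

For hydrogen, E_n = -13.6057 eV / n².

At n = 13: E_13 = -13.6057 / 13² = -0.080507101 eV
At n = ∞: E_∞ = 0 eV

Ionization energy = E_∞ - E_13 = 0 - (-0.080507101) = 0.080507101 eV
Ionization energy ≈ 0.080507 eV

This is also called the binding energy of the electron in state n = 13.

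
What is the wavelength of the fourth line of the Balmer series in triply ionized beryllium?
25.629 nm

The lines of a series are numbered from the longest wavelength (smallest ΔE) outward; the fourth line is the transition from n = n_f + 4 to n_f.
The Balmer series has all transitions ending at n_f = 2.

For Be³⁺ (Z = 4), the fourth line (δ-line) is the jump from n = 6 to n = 2:
E_6 = -13.6057 × 4² / 6² = -6.04698 eV
E_2 = -13.6057 × 4² / 2² = -54.42280 eV
ΔE = E_6 - E_2 = 48.37582 eV

λ = hc/E = 1239.84 eV·nm / 48.37582 eV
λ = 25.629 nm

This is the δ-line of the Balmer series in Be³⁺.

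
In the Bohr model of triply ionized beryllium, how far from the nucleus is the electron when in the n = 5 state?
0.3307 nm (or 3.3074 Å)

The Bohr radius formula is:
r_n = n² a₀ / Z

where a₀ = 0.0529177 nm is the Bohr radius.

For Be³⁺ (Z = 4) at n = 5:
r_5 = 5² × 0.0529177 nm / 4
r_5 = 25 × 0.0529177 nm / 4
r_5 = 1.32294 nm / 4
r_5 = 0.3307 nm

The electron orbits at approximately 0.3307 nm from the nucleus.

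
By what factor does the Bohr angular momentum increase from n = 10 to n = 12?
1.2000

In the Bohr model, L_n = nℏ, so the ratio is purely the ratio of quantum numbers:

L_12/L_10 = 12ℏ / 10ℏ = 12/10 = 1.2000

The angular momentum scales linearly with n.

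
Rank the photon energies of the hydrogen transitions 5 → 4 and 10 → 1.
10 → 1

Calculate the energy for each transition:

Transition 5 → 4:
ΔE₁ = |E_4 - E_5| = |-13.6057/4² - (-13.6057/5²)|
ΔE₁ = |-0.850356250 - (-0.544228000)| = 0.306128 eV

Transition 10 → 1:
ΔE₂ = |E_1 - E_10| = |-13.6057/1² - (-13.6057/10²)|
ΔE₂ = |-13.605700000 - (-0.136057000)| = 13.469643 eV

Since 13.469643 eV > 0.306128 eV, the transition 10 → 1 emits the more energetic photon.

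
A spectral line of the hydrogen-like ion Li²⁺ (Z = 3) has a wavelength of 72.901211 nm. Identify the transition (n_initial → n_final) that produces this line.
n = 3 → n = 2

First, find the photon energy from the wavelength (hc = 1239.84 eV·nm):
E = hc/λ = 1239.84 eV·nm / 72.901211 nm = 17.007125 eV

The energy levels of Li²⁺ satisfy E_n = -13.6057 × 3² / n² eV, so an emission n_i → n_f releases
ΔE = 13.6057 × 3² × (1/n_f² − 1/n_i²) eV.

Setting ΔE equal to the photon energy:
1/n_f² − 1/n_i² = 17.007125 / (13.6057 × 3²) = 0.13888889

Since 1/n_i² must be positive, we need 1/n_f² > 0.13888889, i.e. n_f ≤ 2. For each allowed n_f, solve n_i = (1/n_f² − 0.13888889)^(−1/2) and check whether it is a whole number:
  n_f = 1: 1/n_i² = 1.00000000 − 0.13888889 = 0.86111111 → n_i = 1.078  (not an integer) ✗
  n_f = 2: 1/n_i² = 0.25000000 − 0.13888889 = 0.11111111 → n_i = 3.000  → integer, n_i = 3 ✓

Only n_f = 2 gives an integer upper level, n_i = 3.

The transition is from n = 3 to n = 2 (emission).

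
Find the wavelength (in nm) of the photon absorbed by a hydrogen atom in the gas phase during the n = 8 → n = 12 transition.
10497.7743 nm

First, find the transition energy using E_n = -13.6057 / n² eV:
E_8 = -13.6057 / 8² = -0.21258906250 eV
E_12 = -13.6057 / 12² = -0.09448402778 eV

Photon energy: |ΔE| = |E_12 - E_8| = 0.11810503472 eV

Convert to wavelength using E = hc/λ with hc = 1239.84 eV·nm:
λ = hc/E = 1239.84 eV·nm / 0.11810503472 eV
λ = 10497.7743 nm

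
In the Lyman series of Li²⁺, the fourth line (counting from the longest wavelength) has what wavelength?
10.547050 nm

The lines of a series are numbered from the longest wavelength (smallest ΔE) outward; the fourth line is the transition from n = n_f + 4 to n_f.
The Lyman series has all transitions ending at n_f = 1.

For Li²⁺ (Z = 3), the fourth line (δ-line) is the jump from n = 5 to n = 1:
E_5 = -13.6057 × 3² / 5² = -4.89805200 eV
E_1 = -13.6057 × 3² / 1² = -122.45130000 eV
ΔE = E_5 - E_1 = 117.55324800 eV

λ = hc/E = 1239.84 eV·nm / 117.55324800 eV
λ = 10.547050 nm

This is the δ-line of the Lyman series in Li²⁺.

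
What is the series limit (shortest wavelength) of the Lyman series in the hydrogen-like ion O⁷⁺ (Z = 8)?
1.42 nm

The series limit corresponds to the transition from n = ∞ to n = 1.
This is the highest energy (shortest wavelength) transition in the Lyman series.

E_∞ = 0 eV
E_1 = -13.6057 × 8² / 1² = -870.7648 eV

Energy at series limit:
ΔE = E_∞ - E_1 = 0 - (-870.7648) = 870.7648 eV
λ = hc/E = 1239.84 eV·nm / 870.7648 eV = 1.42 nm

This energy equals the ionization energy from the n = 1 state of O⁷⁺.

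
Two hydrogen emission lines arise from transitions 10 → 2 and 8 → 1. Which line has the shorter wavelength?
8 → 1

Calculate the energy for each transition:

Transition 10 → 2:
ΔE₁ = |E_2 - E_10| = |-13.6057/2² - (-13.6057/10²)|
ΔE₁ = |-3.40142500000 - (-0.13605700000)| = 3.26536800 eV

Transition 8 → 1:
ΔE₂ = |E_1 - E_8| = |-13.6057/1² - (-13.6057/8²)|
ΔE₂ = |-13.60570000000 - (-0.21258906250)| = 13.39311094 eV

Since 13.39311094 eV > 3.26536800 eV, the transition 8 → 1 emits the more energetic photon.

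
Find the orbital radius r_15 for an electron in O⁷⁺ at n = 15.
1.48831 nm (or 14.88311 Å)

The Bohr radius formula is:
r_n = n² a₀ / Z

where a₀ = 0.05291772 nm is the Bohr radius.

For O⁷⁺ (Z = 8) at n = 15:
r_15 = 15² × 0.05291772 nm / 8
r_15 = 225 × 0.05291772 nm / 8
r_15 = 11.906487 nm / 8
r_15 = 1.48831 nm

The electron orbits at approximately 1.48831 nm from the nucleus.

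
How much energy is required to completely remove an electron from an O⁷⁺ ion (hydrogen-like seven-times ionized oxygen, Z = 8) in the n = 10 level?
8.71 eV

The ionization energy is the energy needed to remove the electron completely (n → ∞).

For a hydrogen-like ion with Z = 8, E_n = -13.6057 Z² / n² eV.

At n = 10: E_10 = -13.6057 × 8² / 10² = -8.70765 eV
At n = ∞: E_∞ = 0 eV

Ionization energy = E_∞ - E_10 = 0 - (-8.70765) = 8.70765 eV
Ionization energy ≈ 8.71 eV

This is also called the binding energy of the electron in state n = 10.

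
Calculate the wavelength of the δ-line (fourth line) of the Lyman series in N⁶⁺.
1.9372 nm

The lines of a series are numbered from the longest wavelength (smallest ΔE) outward; the fourth line is the transition from n = n_f + 4 to n_f.
The Lyman series has all transitions ending at n_f = 1.

For N⁶⁺ (Z = 7), the fourth line (δ-line) is the jump from n = 5 to n = 1:
E_5 = -13.6057 × 7² / 5² = -26.667172 eV
E_1 = -13.6057 × 7² / 1² = -666.679300 eV
ΔE = E_5 - E_1 = 640.012128 eV

λ = hc/E = 1239.84 eV·nm / 640.012128 eV
λ = 1.9372 nm

This is the δ-line of the Lyman series in N⁶⁺.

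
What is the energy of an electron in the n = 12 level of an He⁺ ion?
-0.377936 eV

For hydrogen-like ions, the energy levels scale with Z²:
E_n = -13.6057 Z² / n² eV

For He⁺ (Z = 2) at n = 12:
E_12 = -13.6057 × 2² / 12²
E_12 = -13.6057 × 4 / 144
E_12 = -54.4228 / 144
E_12 = -0.377936 eV

The energy is 4 times more negative than hydrogen at the same n due to the stronger nuclear charge.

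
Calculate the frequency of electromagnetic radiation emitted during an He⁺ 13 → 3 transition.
1.3843e+15 Hz

First, find the transition energy:
E_13 = -13.6057 × 2² / 13² = -0.3220284 eV
E_3 = -13.6057 × 2² / 3² = -6.0469778 eV
|ΔE| = |E_3 - E_13| = 5.7249494 eV

Convert to Joules: E = 5.7249494 eV × (1.602177 × 10⁻¹⁹ J/eV) = 9.172382e-19 J

Using E = hf:
f = E/h = 9.172382e-19 J / (6.62607 × 10⁻³⁴ J·s)
f = 1.3843e+15 Hz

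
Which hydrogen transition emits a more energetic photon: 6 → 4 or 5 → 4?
6 → 4

Calculate the energy for each transition:

Transition 6 → 4:
ΔE₁ = |E_4 - E_6| = |-13.6057/4² - (-13.6057/6²)|
ΔE₁ = |-0.850356250 - (-0.377936111)| = 0.472420 eV

Transition 5 → 4:
ΔE₂ = |E_4 - E_5| = |-13.6057/4² - (-13.6057/5²)|
ΔE₂ = |-0.850356250 - (-0.544228000)| = 0.306128 eV

Since 0.472420 eV > 0.306128 eV, the transition 6 → 4 emits the more energetic photon.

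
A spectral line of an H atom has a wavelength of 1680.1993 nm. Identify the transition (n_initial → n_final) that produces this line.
n = 11 → n = 4

First, find the photon energy from the wavelength (hc = 1239.84 eV·nm):
E = hc/λ = 1239.84 eV·nm / 1680.1993 nm = 0.73791246 eV

The energy levels of hydrogen satisfy E_n = -13.6057 / n² eV, so an emission n_i → n_f releases
ΔE = 13.6057 × (1/n_f² − 1/n_i²) eV.

Setting ΔE equal to the photon energy:
1/n_f² − 1/n_i² = 0.73791246 / 13.6057 = 0.054235538

Since 1/n_i² must be positive, we need 1/n_f² > 0.054235538, i.e. n_f ≤ 4. For each allowed n_f, solve n_i = (1/n_f² − 0.054235538)^(−1/2) and check whether it is a whole number:
  n_f = 1: 1/n_i² = 1.000000000 − 0.054235538 = 0.945764462 → n_i = 1.028  (not an integer) ✗
  n_f = 2: 1/n_i² = 0.250000000 − 0.054235538 = 0.195764462 → n_i = 2.260  (not an integer) ✗
  n_f = 3: 1/n_i² = 0.111111111 − 0.054235538 = 0.056875573 → n_i = 4.193  (not an integer) ✗
  n_f = 4: 1/n_i² = 0.062500000 − 0.054235538 = 0.008264462 → n_i = 11.000  → integer, n_i = 11 ✓

Only n_f = 4 gives an integer upper level, n_i = 11.

The transition is from n = 11 to n = 4 (emission).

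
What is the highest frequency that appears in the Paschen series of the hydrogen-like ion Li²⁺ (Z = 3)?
3.28984e+15 Hz

The series limit corresponds to the transition from n = ∞ to n = 3.
This is the highest energy (shortest wavelength) transition in the Paschen series.

E_∞ = 0 eV
E_3 = -13.6057 × 3² / 3² = -13.60570000 eV

Energy at series limit:
ΔE = E_∞ - E_3 = 0 - (-13.60570000) = 13.60570000 eV
E = 13.60570000 eV × (1.602177 × 10⁻¹⁹ J/eV) = 2.1798740e-18 J
f = E/h = 2.1798740e-18 J / (6.62607 × 10⁻³⁴ J·s) = 3.28984e+15 Hz

This energy equals the ionization energy from the n = 3 state of Li²⁺.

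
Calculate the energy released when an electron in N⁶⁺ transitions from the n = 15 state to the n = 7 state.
10.643 eV

The energy levels are E_n = -13.6057 Z² eV / n².

Energy at n = 15: E_15 = -13.6057 × 7² / 15² = -2.963019 eV
Energy at n = 7: E_7 = -13.6057 × 7² / 7² = -13.605700 eV

For emission (electron falling to lower state), the photon energy is:
E_photon = E_15 - E_7 = |-2.963019 - (-13.605700)|
E_photon = 10.643 eV

This energy is carried away by the emitted photon.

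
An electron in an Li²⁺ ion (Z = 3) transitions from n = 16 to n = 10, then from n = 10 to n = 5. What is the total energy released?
4.419727 eV

The energy levels of Li²⁺ are E_n = -13.6057 × 3² / n² eV.

First transition (16 → 10):
ΔE₁ = |E_10 - E_16|
ΔE₁ = |-1.224513000000 - (-0.478325390625)| = 0.746187609 eV

Second transition (10 → 5):
ΔE₂ = |E_5 - E_10|
ΔE₂ = |-4.898052000000 - (-1.224513000000)| = 3.673539000 eV

Total energy released:
E_total = ΔE₁ + ΔE₂ = 0.746187609 + 3.673539000 = 4.419727 eV

Note: This equals the direct transition 16 → 5: 4.419727 eV ✓
Energy is conserved regardless of the path taken.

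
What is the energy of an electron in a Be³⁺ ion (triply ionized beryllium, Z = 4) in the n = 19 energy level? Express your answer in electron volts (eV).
-0.603023 eV

The energy levels of a hydrogen-like atom are given by:
E_n = -13.6057 Z² / n² eV  (with Z = 4 for Be³⁺)

For n = 19:
E_19 = -13.6057 × 4² / 19²
E_19 = -13.6057 × 16 / 361
E_19 = -0.603023 eV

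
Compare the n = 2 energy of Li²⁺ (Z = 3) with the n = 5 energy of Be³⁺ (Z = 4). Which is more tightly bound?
Li²⁺ at n = 2 (E = -30.613 eV)

Using E_n = -13.6057 Z² / n² eV:

Li²⁺ (Z = 3) at n = 2:
E = -13.6057 × 3² / 2² = -13.6057 × 9 / 4 = -30.612825 eV

Be³⁺ (Z = 4) at n = 5:
E = -13.6057 × 4² / 5² = -13.6057 × 16 / 25 = -8.707648 eV

Since -30.612825 eV < -8.707648 eV,
Li²⁺ at n = 2 is more tightly bound (requires more energy to ionize).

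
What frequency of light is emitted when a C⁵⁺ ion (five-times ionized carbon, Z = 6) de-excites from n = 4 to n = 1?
1.110e+17 Hz

First, find the transition energy:
E_4 = -13.6057 × 6² / 4² = -30.6128 eV
E_1 = -13.6057 × 6² / 1² = -489.8052 eV
|ΔE| = |E_1 - E_4| = 459.1924 eV

Convert to Joules: E = 459.1924 eV × (1.602177 × 10⁻¹⁹ J/eV) = 7.35708e-17 J

Using E = hf:
f = E/h = 7.35708e-17 J / (6.62607 × 10⁻³⁴ J·s)
f = 1.110e+17 Hz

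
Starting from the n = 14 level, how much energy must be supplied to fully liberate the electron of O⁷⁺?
4.443 eV

The ionization energy is the energy needed to remove the electron completely (n → ∞).

For a hydrogen-like ion with Z = 8, E_n = -13.6057 Z² / n² eV.

At n = 14: E_14 = -13.6057 × 8² / 14² = -4.442678 eV
At n = ∞: E_∞ = 0 eV

Ionization energy = E_∞ - E_14 = 0 - (-4.442678) = 4.442678 eV
Ionization energy ≈ 4.443 eV

This is also called the binding energy of the electron in state n = 14.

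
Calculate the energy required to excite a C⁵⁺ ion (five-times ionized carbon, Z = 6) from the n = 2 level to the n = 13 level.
119.5530 eV

The energy levels of a hydrogen-like atom are E_n = -13.6057 Z² eV / n².

Energy at n = 2: E_2 = -13.6057 × 6² / 2² = -122.4513000 eV
Energy at n = 13: E_13 = -13.6057 × 6² / 13² = -2.8982556 eV

The excitation energy is the difference:
ΔE = E_13 - E_2
ΔE = -2.8982556 - (-122.4513000)
ΔE = 119.5530 eV

Since this is positive, energy must be absorbed (photon absorption).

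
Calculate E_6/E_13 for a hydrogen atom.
4.69

Using E_n = -13.6057 Z² / n² eV with Z = 1:

E_6 = -13.6057 / 6² = -13.6057 / 36 = -0.37793611 eV
E_13 = -13.6057 / 13² = -13.6057 / 169 = -0.08050710 eV

The ratio is:
E_6/E_13 = (-0.37793611) / (-0.08050710)
E_6/E_13 = (-13.6057/36) / (-13.6057/169)
E_6/E_13 = 169/36
E_6/E_13 = 4.69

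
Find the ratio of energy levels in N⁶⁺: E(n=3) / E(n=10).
11.11

Using E_n = -13.6057 Z² / n² eV with Z = 7:

E_3 = -13.6057 × 7² / 3² = -666.6793 / 9 = -74.07547778 eV
E_10 = -13.6057 × 7² / 10² = -666.6793 / 100 = -6.66679300 eV

The ratio is:
E_3/E_10 = (-74.07547778) / (-6.66679300)
E_3/E_10 = (-666.6793/9) / (-666.6793/100)
E_3/E_10 = 100/9
E_3/E_10 = 11.11
(Note: the Z² factors cancel in the ratio.)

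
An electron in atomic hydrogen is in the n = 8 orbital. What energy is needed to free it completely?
0.2126 eV

The ionization energy is the energy needed to remove the electron completely (n → ∞).

For hydrogen, E_n = -13.6057 eV / n².

At n = 8: E_8 = -13.6057 / 8² = -0.2125891 eV
At n = ∞: E_∞ = 0 eV

Ionization energy = E_∞ - E_8 = 0 - (-0.2125891) = 0.2125891 eV
Ionization energy ≈ 0.2126 eV

This is also called the binding energy of the electron in state n = 8.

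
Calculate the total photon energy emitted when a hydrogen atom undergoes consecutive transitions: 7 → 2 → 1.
13.3280 eV

The energy levels of hydrogen are E_n = -13.6057 / n² eV.

First transition (7 → 2):
ΔE₁ = |E_2 - E_7|
ΔE₁ = |-3.4014250000 - (-0.2776673469)| = 3.1237577 eV

Second transition (2 → 1):
ΔE₂ = |E_1 - E_2|
ΔE₂ = |-13.6057000000 - (-3.4014250000)| = 10.2042750 eV

Total energy released:
E_total = ΔE₁ + ΔE₂ = 3.1237577 + 10.2042750 = 13.3280 eV

Note: This equals the direct transition 7 → 1: 13.3280 eV ✓
Energy is conserved regardless of the path taken.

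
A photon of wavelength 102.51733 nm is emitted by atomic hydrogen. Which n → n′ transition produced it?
n = 3 → n = 1

First, find the photon energy from the wavelength (hc = 1239.84 eV·nm):
E = hc/λ = 1239.84 eV·nm / 102.51733 nm = 12.093955 eV

The energy levels of hydrogen satisfy E_n = -13.6057 / n² eV, so an emission n_i → n_f releases
ΔE = 13.6057 × (1/n_f² − 1/n_i²) eV.

Setting ΔE equal to the photon energy:
1/n_f² − 1/n_i² = 12.093955 / 13.6057 = 0.88888885

Since 1/n_i² must be positive, we need 1/n_f² > 0.88888885, i.e. n_f ≤ 1. For each allowed n_f, solve n_i = (1/n_f² − 0.88888885)^(−1/2) and check whether it is a whole number:
  n_f = 1: 1/n_i² = 1.00000000 − 0.88888885 = 0.11111115 → n_i = 3.000  → integer, n_i = 3 ✓

Only n_f = 1 gives an integer upper level, n_i = 3.

The transition is from n = 3 to n = 1 (emission).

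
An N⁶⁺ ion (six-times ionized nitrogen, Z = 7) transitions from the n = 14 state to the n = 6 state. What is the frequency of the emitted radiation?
3.655e+15 Hz

First, find the transition energy:
E_14 = -13.6057 × 7² / 14² = -3.40143 eV
E_6 = -13.6057 × 7² / 6² = -18.51887 eV
|ΔE| = |E_6 - E_14| = 15.11744 eV

Convert to Joules: E = 15.11744 eV × (1.602177 × 10⁻¹⁹ J/eV) = 2.42208e-18 J

Using E = hf:
f = E/h = 2.42208e-18 J / (6.62607 × 10⁻³⁴ J·s)
f = 3.655e+15 Hz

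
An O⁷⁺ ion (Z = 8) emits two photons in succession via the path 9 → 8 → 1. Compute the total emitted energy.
860.01 eV

The energy levels of O⁷⁺ are E_n = -13.6057 × 8² / n² eV.

First transition (9 → 8):
ΔE₁ = |E_8 - E_9|
ΔE₁ = |-13.60570000 - (-10.75018272)| = 2.85552 eV

Second transition (8 → 1):
ΔE₂ = |E_1 - E_8|
ΔE₂ = |-870.76480000 - (-13.60570000)| = 857.15910 eV

Total energy released:
E_total = ΔE₁ + ΔE₂ = 2.85552 + 857.15910 = 860.01 eV

Note: This equals the direct transition 9 → 1: 860.01 eV ✓
Energy is conserved regardless of the path taken.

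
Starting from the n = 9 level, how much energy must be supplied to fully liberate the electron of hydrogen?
0.1680 eV

The ionization energy is the energy needed to remove the electron completely (n → ∞).

For hydrogen, E_n = -13.6057 eV / n².

At n = 9: E_9 = -13.6057 / 9² = -0.1679716 eV
At n = ∞: E_∞ = 0 eV

Ionization energy = E_∞ - E_9 = 0 - (-0.1679716) = 0.1679716 eV
Ionization energy ≈ 0.1680 eV

This is also called the binding energy of the electron in state n = 9.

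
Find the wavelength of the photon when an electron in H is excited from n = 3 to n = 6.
1093.51816 nm

First, find the transition energy using E_n = -13.6057 / n² eV:
E_3 = -13.6057 / 3² = -1.5117444444 eV
E_6 = -13.6057 / 6² = -0.3779361111 eV

Photon energy: |ΔE| = |E_6 - E_3| = 1.1338083333 eV

Convert to wavelength using E = hc/λ with hc = 1239.84 eV·nm:
λ = hc/E = 1239.84 eV·nm / 1.1338083333 eV
λ = 1093.51816 nm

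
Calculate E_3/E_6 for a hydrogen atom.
4.000000

Using E_n = -13.6057 Z² / n² eV with Z = 1:

E_3 = -13.6057 / 3² = -13.6057 / 9 = -1.511744444444 eV
E_6 = -13.6057 / 6² = -13.6057 / 36 = -0.377936111111 eV

The ratio is:
E_3/E_6 = (-1.511744444444) / (-0.377936111111)
E_3/E_6 = (-13.6057/9) / (-13.6057/36)
E_3/E_6 = 36/9
E_3/E_6 = 4.000000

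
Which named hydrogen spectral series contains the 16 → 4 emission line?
Brackett series

The spectral series in hydrogen are named based on the final (lower) energy level:
- Lyman series: n_final = 1 (ultraviolet)
- Balmer series: n_final = 2 (visible/near-UV)
- Paschen series: n_final = 3 (infrared)
- Brackett series: n_final = 4 (infrared)
- Pfund series: n_final = 5 (far infrared)

Since this transition ends at n = 4, it belongs to the Brackett series.

For reference, this 16 → 4 line has photon energy
ΔE = 13.6057 eV × (1/4² - 1/16²) = 0.79720898 eV,
corresponding to wavelength λ = hc/ΔE = 1239.84 eV·nm / 0.79720898 eV = 1555.23 nm in the infrared region.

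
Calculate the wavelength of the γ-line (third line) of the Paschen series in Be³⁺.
68.345 nm

The lines of a series are numbered from the longest wavelength (smallest ΔE) outward; the third line is the transition from n = n_f + 3 to n_f.
The Paschen series has all transitions ending at n_f = 3.

For Be³⁺ (Z = 4), the third line (γ-line) is the jump from n = 6 to n = 3:
E_6 = -13.6057 × 4² / 6² = -6.04698 eV
E_3 = -13.6057 × 4² / 3² = -24.18791 eV
ΔE = E_6 - E_3 = 18.14093 eV

λ = hc/E = 1239.84 eV·nm / 18.14093 eV
λ = 68.345 nm

This is the γ-line of the Paschen series in Be³⁺.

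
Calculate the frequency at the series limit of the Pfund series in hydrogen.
1.3159e+14 Hz

The series limit corresponds to the transition from n = ∞ to n = 5.
This is the highest energy (shortest wavelength) transition in the Pfund series.

E_∞ = 0 eV
E_5 = -13.6057 / 5² = -0.54422800 eV

Energy at series limit:
ΔE = E_∞ - E_5 = 0 - (-0.54422800) = 0.54422800 eV
E = 0.54422800 eV × (1.602177 × 10⁻¹⁹ J/eV) = 8.719496e-20 J
f = E/h = 8.719496e-20 J / (6.62607 × 10⁻³⁴ J·s) = 1.3159e+14 Hz

This energy equals the ionization energy from the n = 5 state of hydrogen.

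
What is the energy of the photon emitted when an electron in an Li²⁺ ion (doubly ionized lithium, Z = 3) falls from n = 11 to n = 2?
29.60083 eV

The energy levels are E_n = -13.6057 Z² eV / n².

Energy at n = 11: E_11 = -13.6057 × 3² / 11² = -1.01199421 eV
Energy at n = 2: E_2 = -13.6057 × 3² / 2² = -30.61282500 eV

For emission (electron falling to lower state), the photon energy is:
E_photon = E_11 - E_2 = |-1.01199421 - (-30.61282500)|
E_photon = 29.60083 eV

This energy is carried away by the emitted photon.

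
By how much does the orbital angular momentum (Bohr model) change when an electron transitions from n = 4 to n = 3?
1.05457e-34 J·s (or 1ℏ)

In the Bohr model, L_n = nℏ where ℏ = 1.0545718e-34 J·s.

L_4 = 4ℏ = 4.2182872e-34 J·s
L_3 = 3ℏ = 3.1637154e-34 J·s

ΔL = L_4 - L_3 = (4 - 3)ℏ = 1ℏ
ΔL = 1 × 1.0545718e-34 J·s = 1.05457e-34 J·s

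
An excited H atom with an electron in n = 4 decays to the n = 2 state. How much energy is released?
2.5511 eV

The energy levels are E_n = -13.6057 eV / n².

Energy at n = 4: E_4 = -13.6057 / 4² = -0.8503563 eV
Energy at n = 2: E_2 = -13.6057 / 2² = -3.4014250 eV

For emission (electron falling to lower state), the photon energy is:
E_photon = E_4 - E_2 = |-0.8503563 - (-3.4014250)|
E_photon = 2.5511 eV

This energy is carried away by the emitted photon.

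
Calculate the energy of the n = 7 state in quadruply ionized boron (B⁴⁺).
-6.942 eV

For hydrogen-like ions, the energy levels scale with Z²:
E_n = -13.6057 Z² / n² eV

For B⁴⁺ (Z = 5) at n = 7:
E_7 = -13.6057 × 5² / 7²
E_7 = -13.6057 × 25 / 49
E_7 = -340.1425 / 49
E_7 = -6.942 eV

The energy is 25 times more negative than hydrogen at the same n due to the stronger nuclear charge.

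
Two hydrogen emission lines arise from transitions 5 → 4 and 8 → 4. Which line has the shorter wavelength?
8 → 4

Calculate the energy for each transition:

Transition 5 → 4:
ΔE₁ = |E_4 - E_5| = |-13.6057/4² - (-13.6057/5²)|
ΔE₁ = |-0.85035625 - (-0.54422800)| = 0.30613 eV

Transition 8 → 4:
ΔE₂ = |E_4 - E_8| = |-13.6057/4² - (-13.6057/8²)|
ΔE₂ = |-0.85035625 - (-0.21258906)| = 0.63777 eV

Since 0.63777 eV > 0.30613 eV, the transition 8 → 4 emits the more energetic photon.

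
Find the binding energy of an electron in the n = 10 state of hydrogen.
0.13606 eV

The ionization energy is the energy needed to remove the electron completely (n → ∞).

For hydrogen, E_n = -13.6057 eV / n².

At n = 10: E_10 = -13.6057 / 10² = -0.13605700 eV
At n = ∞: E_∞ = 0 eV

Ionization energy = E_∞ - E_10 = 0 - (-0.13605700) = 0.13605700 eV
Ionization energy ≈ 0.13606 eV

This is also called the binding energy of the electron in state n = 10.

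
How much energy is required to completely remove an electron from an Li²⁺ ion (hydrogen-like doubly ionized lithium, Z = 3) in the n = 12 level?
0.85036 eV

The ionization energy is the energy needed to remove the electron completely (n → ∞).

For a hydrogen-like ion with Z = 3, E_n = -13.6057 Z² / n² eV.

At n = 12: E_12 = -13.6057 × 3² / 12² = -0.85035625 eV
At n = ∞: E_∞ = 0 eV

Ionization energy = E_∞ - E_12 = 0 - (-0.85035625) = 0.85035625 eV
Ionization energy ≈ 0.85036 eV

This is also called the binding energy of the electron in state n = 12.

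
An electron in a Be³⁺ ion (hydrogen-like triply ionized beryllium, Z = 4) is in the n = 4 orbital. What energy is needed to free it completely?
13.6057 eV

The ionization energy is the energy needed to remove the electron completely (n → ∞).

For a hydrogen-like ion with Z = 4, E_n = -13.6057 Z² / n² eV.

At n = 4: E_4 = -13.6057 × 4² / 4² = -13.6057000 eV
At n = ∞: E_∞ = 0 eV

Ionization energy = E_∞ - E_4 = 0 - (-13.6057000) = 13.6057000 eV
Ionization energy ≈ 13.6057 eV

This is also called the binding energy of the electron in state n = 4.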